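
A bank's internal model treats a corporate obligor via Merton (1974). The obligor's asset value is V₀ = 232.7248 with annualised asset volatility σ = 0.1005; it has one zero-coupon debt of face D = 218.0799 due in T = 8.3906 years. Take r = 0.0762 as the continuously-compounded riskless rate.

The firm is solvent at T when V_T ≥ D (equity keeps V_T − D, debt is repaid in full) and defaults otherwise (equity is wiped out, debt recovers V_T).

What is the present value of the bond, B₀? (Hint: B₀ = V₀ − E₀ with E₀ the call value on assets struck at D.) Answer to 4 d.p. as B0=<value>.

d₁ = [ln(V₀/D) + (r + σ²/2)T] / (σ√T)
   = [ln(232.7248/218.0799) + (0.0762 + 0.5·0.1005²)·8.3906] / (0.1005·√8.3906)
   = [0.064995 + 0.681737] / 0.291114 = 2.565089
d₂ = d₁ − σ√T = 2.565089 − 0.291114 = 2.273975
N(d₁) = 0.994843,  N(d₂) = 0.988516,  e^(−rT) = 0.527628
E₀ = V₀·N(d₁) − D·e^(−rT)·N(d₂)
   = 232.7248·0.994843 − 218.0799·0.527628·0.988516 = 117.780837
B₀ = V₀ − E₀ = 232.7248 − 117.780837 = 114.943963

B0=114.9440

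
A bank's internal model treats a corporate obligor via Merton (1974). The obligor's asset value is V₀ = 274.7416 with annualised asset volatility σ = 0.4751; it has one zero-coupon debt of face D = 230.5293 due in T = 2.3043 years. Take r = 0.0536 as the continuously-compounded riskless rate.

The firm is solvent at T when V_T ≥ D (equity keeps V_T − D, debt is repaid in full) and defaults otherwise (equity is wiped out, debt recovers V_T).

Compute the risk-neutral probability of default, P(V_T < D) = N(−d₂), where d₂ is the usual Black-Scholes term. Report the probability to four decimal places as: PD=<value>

PD=0.4785

d₁ = [ln(V₀/D) + (r + σ²/2)T] / (σ√T)
   = [ln(274.7416/230.5293) + (0.0536 + 0.5·0.4751²)·2.3043] / (0.4751·√2.3043)
   = [0.175453 + 0.383574] / 0.721198 = 0.775136
d₂ = d₁ − σ√T = 0.775136 − 0.721198 = 0.053938
risk-neutral PD = N(−d₂) = N(-0.053938) = 0.478492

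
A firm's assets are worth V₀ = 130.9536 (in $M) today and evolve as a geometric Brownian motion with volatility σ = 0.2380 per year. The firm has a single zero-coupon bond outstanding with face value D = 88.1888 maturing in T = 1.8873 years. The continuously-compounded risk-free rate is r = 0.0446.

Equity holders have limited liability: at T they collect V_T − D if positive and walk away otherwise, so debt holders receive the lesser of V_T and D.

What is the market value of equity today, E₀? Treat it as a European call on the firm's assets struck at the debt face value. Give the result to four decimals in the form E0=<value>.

d₁ = [ln(V₀/D) + (r + σ²/2)T] / (σ√T)
   = [ln(130.9536/88.1888) + (0.0446 + 0.5·0.2380²)·1.8873] / (0.2380·√1.8873)
   = [0.395363 + 0.137626] / 0.326962 = 1.630124
d₂ = d₁ − σ√T = 1.630124 − 0.326962 = 1.303162
N(d₁) = 0.948462,  N(d₂) = 0.903740,  e^(−rT) = 0.919272
E₀ = V₀·N(d₁) − D·e^(−rT)·N(d₂)
   = 130.9536·0.948462 − 88.1888·0.919272·0.903740 = 50.938820

E0=50.9388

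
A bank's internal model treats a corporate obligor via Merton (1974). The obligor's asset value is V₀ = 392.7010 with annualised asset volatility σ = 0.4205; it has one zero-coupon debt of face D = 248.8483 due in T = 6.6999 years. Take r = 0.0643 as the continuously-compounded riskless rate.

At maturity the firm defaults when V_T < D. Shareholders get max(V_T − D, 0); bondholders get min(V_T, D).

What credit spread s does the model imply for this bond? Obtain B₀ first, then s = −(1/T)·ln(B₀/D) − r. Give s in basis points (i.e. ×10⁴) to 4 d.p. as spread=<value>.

spread=299.7701

d₁ = [ln(V₀/D) + (r + σ²/2)T] / (σ√T)
   = [ln(392.7010/248.8483) + (0.0643 + 0.5·0.4205²)·6.6999] / (0.4205·√6.6999)
   = [0.456205 + 1.023143] / 1.088429 = 1.359158
d₂ = d₁ − σ√T = 1.359158 − 1.088429 = 0.270729
N(d₁) = 0.912952,  N(d₂) = 0.606700,  e^(−rT) = 0.649987
E₀ = V₀·N(d₁) − D·e^(−rT)·N(d₂)
   = 392.7010·0.912952 − 248.8483·0.649987·0.606700 = 260.384481
B₀ = V₀ − E₀ = 392.7010 − 260.384481 = 132.316519
spread = −(1/T)·ln(B₀/D) − r = −(1/6.6999)·ln(132.316519/248.8483) − 0.0643 = 0.02997701
in basis points: 0.02997701 × 10⁴ = 299.7701 bp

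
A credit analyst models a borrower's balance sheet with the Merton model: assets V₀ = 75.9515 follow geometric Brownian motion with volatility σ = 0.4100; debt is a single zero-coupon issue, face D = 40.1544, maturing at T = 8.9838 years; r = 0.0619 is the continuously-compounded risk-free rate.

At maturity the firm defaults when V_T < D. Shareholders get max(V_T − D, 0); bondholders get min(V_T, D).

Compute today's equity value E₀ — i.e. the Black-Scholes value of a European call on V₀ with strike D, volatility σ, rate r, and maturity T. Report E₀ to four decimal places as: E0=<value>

d₁ = [ln(V₀/D) + (r + σ²/2)T] / (σ√T)
   = [ln(75.9515/40.1544) + (0.0619 + 0.5·0.4100²)·8.9838] / (0.4100·√8.9838)
   = [0.637363 + 1.311186] / 1.228893 = 1.585614
d₂ = d₁ − σ√T = 1.585614 − 1.228893 = 0.356721
N(d₁) = 0.943586,  N(d₂) = 0.639350,  e^(−rT) = 0.573443
E₀ = V₀·N(d₁) − D·e^(−rT)·N(d₂)
   = 75.9515·0.943586 − 40.1544·0.573443·0.639350 = 56.944986

E0=56.9450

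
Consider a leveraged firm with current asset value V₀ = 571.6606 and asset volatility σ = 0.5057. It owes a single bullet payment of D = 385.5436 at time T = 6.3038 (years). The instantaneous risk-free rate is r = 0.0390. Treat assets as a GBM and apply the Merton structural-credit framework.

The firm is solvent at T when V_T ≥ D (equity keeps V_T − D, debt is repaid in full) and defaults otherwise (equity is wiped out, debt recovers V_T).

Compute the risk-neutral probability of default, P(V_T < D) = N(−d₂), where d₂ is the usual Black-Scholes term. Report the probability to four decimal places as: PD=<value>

PD=0.5521

d₁ = [ln(V₀/D) + (r + σ²/2)T] / (σ√T)
   = [ln(571.6606/385.5436) + (0.0390 + 0.5·0.5057²)·6.3038] / (0.5057·√6.3038)
   = [0.393891 + 1.051891] / 1.269680 = 1.138699
d₂ = d₁ − σ√T = 1.138699 − 1.269680 = -0.130981
risk-neutral PD = N(−d₂) = N(0.130981) = 0.552105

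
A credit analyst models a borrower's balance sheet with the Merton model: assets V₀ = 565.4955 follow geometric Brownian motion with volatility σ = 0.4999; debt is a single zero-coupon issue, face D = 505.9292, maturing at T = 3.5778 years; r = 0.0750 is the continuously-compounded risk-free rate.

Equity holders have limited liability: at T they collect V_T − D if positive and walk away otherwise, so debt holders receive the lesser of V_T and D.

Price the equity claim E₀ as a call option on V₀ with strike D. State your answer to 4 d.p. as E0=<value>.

d₁ = [ln(V₀/D) + (r + σ²/2)T] / (σ√T)
   = [ln(565.4955/505.9292) + (0.0750 + 0.5·0.4999²)·3.5778] / (0.4999·√3.5778)
   = [0.111306 + 0.715381] / 0.945565 = 0.874278
d₂ = d₁ − σ√T = 0.874278 − 0.945565 = -0.071286
N(d₁) = 0.809017,  N(d₂) = 0.471585,  e^(−rT) = 0.764652
E₀ = V₀·N(d₁) − D·e^(−rT)·N(d₂)
   = 565.4955·0.809017 − 505.9292·0.764652·0.471585 = 275.058111

E0=275.0581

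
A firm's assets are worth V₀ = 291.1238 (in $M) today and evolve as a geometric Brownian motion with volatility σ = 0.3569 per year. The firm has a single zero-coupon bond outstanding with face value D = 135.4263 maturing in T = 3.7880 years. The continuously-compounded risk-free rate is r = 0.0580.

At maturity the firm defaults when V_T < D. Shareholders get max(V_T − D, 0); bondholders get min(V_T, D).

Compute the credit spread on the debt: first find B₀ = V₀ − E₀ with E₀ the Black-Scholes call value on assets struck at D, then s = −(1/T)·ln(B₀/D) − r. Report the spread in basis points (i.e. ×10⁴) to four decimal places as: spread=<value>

spread=103.2949

d₁ = [ln(V₀/D) + (r + σ²/2)T] / (σ√T)
   = [ln(291.1238/135.4263) + (0.0580 + 0.5·0.3569²)·3.7880] / (0.3569·√3.7880)
   = [0.765321 + 0.460957] / 0.694627 = 1.765377
d₂ = d₁ − σ√T = 1.765377 − 0.694627 = 1.070750
N(d₁) = 0.961250,  N(d₂) = 0.857859,  e^(−rT) = 0.802756
E₀ = V₀·N(d₁) − D·e^(−rT)·N(d₂)
   = 291.1238·0.961250 − 135.4263·0.802756·0.857859 = 186.581115
B₀ = V₀ − E₀ = 291.1238 − 186.581115 = 104.542685
spread = −(1/T)·ln(B₀/D) − r = −(1/3.7880)·ln(104.542685/135.4263) − 0.0580 = 0.01032949
in basis points: 0.01032949 × 10⁴ = 103.2949 bp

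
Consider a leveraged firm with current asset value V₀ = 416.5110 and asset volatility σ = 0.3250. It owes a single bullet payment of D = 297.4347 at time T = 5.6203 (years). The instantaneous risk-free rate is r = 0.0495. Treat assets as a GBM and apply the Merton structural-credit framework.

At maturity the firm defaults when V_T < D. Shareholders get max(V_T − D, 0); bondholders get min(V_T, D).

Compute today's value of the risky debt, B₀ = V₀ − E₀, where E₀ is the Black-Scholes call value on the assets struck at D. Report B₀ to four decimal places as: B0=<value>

d₁ = [ln(V₀/D) + (r + σ²/2)T] / (σ√T)
   = [ln(416.5110/297.4347) + (0.0495 + 0.5·0.3250²)·5.6203] / (0.3250·√5.6203)
   = [0.336718 + 0.575027] / 0.770483 = 1.183342
d₂ = d₁ − σ√T = 1.183342 − 0.770483 = 0.412859
N(d₁) = 0.881663,  N(d₂) = 0.660145,  e^(−rT) = 0.757142
E₀ = V₀·N(d₁) − D·e^(−rT)·N(d₂)
   = 416.5110·0.881663 − 297.4347·0.757142·0.660145 = 218.557616
B₀ = V₀ − E₀ = 416.5110 − 218.557616 = 197.953384

B0=197.9534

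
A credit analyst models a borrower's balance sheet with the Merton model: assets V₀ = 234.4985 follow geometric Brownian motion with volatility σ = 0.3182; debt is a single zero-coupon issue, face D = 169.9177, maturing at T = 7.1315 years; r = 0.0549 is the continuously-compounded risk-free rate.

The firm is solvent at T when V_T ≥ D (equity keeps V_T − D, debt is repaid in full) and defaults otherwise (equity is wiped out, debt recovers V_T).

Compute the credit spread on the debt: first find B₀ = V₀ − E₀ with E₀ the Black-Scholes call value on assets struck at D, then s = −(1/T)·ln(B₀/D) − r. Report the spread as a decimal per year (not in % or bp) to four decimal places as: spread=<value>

spread=0.0193

d₁ = [ln(V₀/D) + (r + σ²/2)T] / (σ√T)
   = [ln(234.4985/169.9177) + (0.0549 + 0.5·0.3182²)·7.1315] / (0.3182·√7.1315)
   = [0.322135 + 0.752556] / 0.849749 = 1.264716
d₂ = d₁ − σ√T = 1.264716 − 0.849749 = 0.414967
N(d₁) = 0.897013,  N(d₂) = 0.660917,  e^(−rT) = 0.676029
E₀ = V₀·N(d₁) − D·e^(−rT)·N(d₂)
   = 234.4985·0.897013 − 169.9177·0.676029·0.660917 = 134.429237
B₀ = V₀ − E₀ = 234.4985 − 134.429237 = 100.069263
spread = −(1/T)·ln(B₀/D) − r = −(1/7.1315)·ln(100.069263/169.9177) − 0.0549 = 0.01934127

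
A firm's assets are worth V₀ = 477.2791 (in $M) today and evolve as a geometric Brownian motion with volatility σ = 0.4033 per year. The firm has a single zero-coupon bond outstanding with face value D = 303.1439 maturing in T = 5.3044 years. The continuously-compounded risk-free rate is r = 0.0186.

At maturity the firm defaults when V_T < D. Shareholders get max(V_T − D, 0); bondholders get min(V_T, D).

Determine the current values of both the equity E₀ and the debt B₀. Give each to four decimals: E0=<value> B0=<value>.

E0=256.6167 B0=220.6624

d₁ = [ln(V₀/D) + (r + σ²/2)T] / (σ√T)
   = [ln(477.2791/303.1439) + (0.0186 + 0.5·0.4033²)·5.3044] / (0.4033·√5.3044)
   = [0.453894 + 0.530045] / 0.928852 = 1.059306
d₂ = d₁ − σ√T = 1.059306 − 0.928852 = 0.130455
N(d₁) = 0.855270,  N(d₂) = 0.551897,  e^(−rT) = 0.906049
E₀ = V₀·N(d₁) − D·e^(−rT)·N(d₂)
   = 477.2791·0.855270 − 303.1439·0.906049·0.551897 = 256.616704
B₀ = V₀ − E₀ = 477.2791 − 256.616704 = 220.662396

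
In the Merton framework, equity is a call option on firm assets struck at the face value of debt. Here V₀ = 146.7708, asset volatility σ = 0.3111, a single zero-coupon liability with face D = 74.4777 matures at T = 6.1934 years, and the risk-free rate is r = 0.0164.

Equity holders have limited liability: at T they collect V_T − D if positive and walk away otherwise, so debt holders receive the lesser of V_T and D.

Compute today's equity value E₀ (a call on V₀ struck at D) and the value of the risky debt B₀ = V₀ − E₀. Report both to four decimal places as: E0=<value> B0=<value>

d₁ = [ln(V₀/D) + (r + σ²/2)T] / (σ√T)
   = [ln(146.7708/74.4777) + (0.0164 + 0.5·0.3111²)·6.1934] / (0.3111·√6.1934)
   = [0.678372 + 0.401280] / 0.774220 = 1.394503
d₂ = d₁ − σ√T = 1.394503 − 0.774220 = 0.620283
N(d₁) = 0.918417,  N(d₂) = 0.732464,  e^(−rT) = 0.903416
E₀ = V₀·N(d₁) − D·e^(−rT)·N(d₂)
   = 146.7708·0.918417 − 74.4777·0.903416·0.732464 = 85.513425
B₀ = V₀ − E₀ = 146.7708 − 85.513425 = 61.257375

E0=85.5134 B0=61.2574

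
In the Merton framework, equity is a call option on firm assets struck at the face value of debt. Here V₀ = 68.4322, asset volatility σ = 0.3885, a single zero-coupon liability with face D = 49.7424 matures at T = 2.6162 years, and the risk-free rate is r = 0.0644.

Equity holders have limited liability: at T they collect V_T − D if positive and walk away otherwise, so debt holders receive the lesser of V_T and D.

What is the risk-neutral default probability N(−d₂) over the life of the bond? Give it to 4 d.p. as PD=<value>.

PD=0.3222

d₁ = [ln(V₀/D) + (r + σ²/2)T] / (σ√T)
   = [ln(68.4322/49.7424) + (0.0644 + 0.5·0.3885²)·2.6162] / (0.3885·√2.6162)
   = [0.318986 + 0.365918] / 0.628386 = 1.089941
d₂ = d₁ − σ√T = 1.089941 − 0.628386 = 0.461555
risk-neutral PD = N(−d₂) = N(-0.461555) = 0.322200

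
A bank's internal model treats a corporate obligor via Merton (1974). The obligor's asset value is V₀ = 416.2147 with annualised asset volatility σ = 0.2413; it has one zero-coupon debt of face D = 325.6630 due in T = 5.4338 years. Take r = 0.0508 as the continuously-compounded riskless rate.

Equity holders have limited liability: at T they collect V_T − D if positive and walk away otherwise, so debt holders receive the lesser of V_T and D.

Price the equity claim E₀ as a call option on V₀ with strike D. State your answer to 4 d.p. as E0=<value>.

d₁ = [ln(V₀/D) + (r + σ²/2)T] / (σ√T)
   = [ln(416.2147/325.6630) + (0.0508 + 0.5·0.2413²)·5.4338] / (0.2413·√5.4338)
   = [0.245338 + 0.434230] / 0.562483 = 1.208159
d₂ = d₁ − σ√T = 1.208159 − 0.562483 = 0.645676
N(d₁) = 0.886507,  N(d₂) = 0.740756,  e^(−rT) = 0.758785
E₀ = V₀·N(d₁) − D·e^(−rT)·N(d₂)
   = 416.2147·0.886507 − 325.6630·0.758785·0.740756 = 185.930506

E0=185.9305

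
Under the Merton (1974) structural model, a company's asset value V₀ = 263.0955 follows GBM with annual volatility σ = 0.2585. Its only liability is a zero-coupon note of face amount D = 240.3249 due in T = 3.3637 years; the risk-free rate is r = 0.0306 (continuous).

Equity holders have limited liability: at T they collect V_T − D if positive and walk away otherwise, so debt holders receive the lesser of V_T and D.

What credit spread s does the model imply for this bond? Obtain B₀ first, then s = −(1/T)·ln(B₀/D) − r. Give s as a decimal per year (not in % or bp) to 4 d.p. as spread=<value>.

spread=0.0371

d₁ = [ln(V₀/D) + (r + σ²/2)T] / (σ√T)
   = [ln(263.0955/240.3249) + (0.0306 + 0.5·0.2585²)·3.3637] / (0.2585·√3.3637)
   = [0.090525 + 0.215314] / 0.474099 = 0.645096
d₂ = d₁ − σ√T = 0.645096 − 0.474099 = 0.170997
N(d₁) = 0.740568,  N(d₂) = 0.567887,  e^(−rT) = 0.902191
E₀ = V₀·N(d₁) − D·e^(−rT)·N(d₂)
   = 263.0955·0.740568 − 240.3249·0.902191·0.567887 = 71.711360
B₀ = V₀ − E₀ = 263.0955 − 71.711360 = 191.384140
spread = −(1/T)·ln(B₀/D) − r = −(1/3.3637)·ln(191.384140/240.3249) − 0.0306 = 0.03709603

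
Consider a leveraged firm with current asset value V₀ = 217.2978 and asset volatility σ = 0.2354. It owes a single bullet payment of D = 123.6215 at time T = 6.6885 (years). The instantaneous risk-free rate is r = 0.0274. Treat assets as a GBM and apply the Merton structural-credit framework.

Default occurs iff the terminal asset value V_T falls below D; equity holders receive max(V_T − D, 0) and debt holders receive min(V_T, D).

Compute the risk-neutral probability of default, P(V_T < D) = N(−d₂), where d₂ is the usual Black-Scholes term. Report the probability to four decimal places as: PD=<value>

PD=0.1780

d₁ = [ln(V₀/D) + (r + σ²/2)T] / (σ√T)
   = [ln(217.2978/123.6215) + (0.0274 + 0.5·0.2354²)·6.6885] / (0.2354·√6.6885)
   = [0.564044 + 0.368580] / 0.608795 = 1.531920
d₂ = d₁ − σ√T = 1.531920 − 0.608795 = 0.923125
risk-neutral PD = N(−d₂) = N(-0.923125) = 0.177971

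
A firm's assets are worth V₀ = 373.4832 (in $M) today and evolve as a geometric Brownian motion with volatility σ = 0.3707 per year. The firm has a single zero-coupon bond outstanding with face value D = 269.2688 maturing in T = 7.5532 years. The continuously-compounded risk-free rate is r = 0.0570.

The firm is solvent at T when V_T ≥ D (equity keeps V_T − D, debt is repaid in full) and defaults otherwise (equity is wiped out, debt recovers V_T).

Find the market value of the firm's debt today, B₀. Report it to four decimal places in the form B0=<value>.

d₁ = [ln(V₀/D) + (r + σ²/2)T] / (σ√T)
   = [ln(373.4832/269.2688) + (0.0570 + 0.5·0.3707²)·7.5532] / (0.3707·√7.5532)
   = [0.327163 + 0.949507] / 1.018798 = 1.253114
d₂ = d₁ − σ√T = 1.253114 − 1.018798 = 0.234316
N(d₁) = 0.894918,  N(d₂) = 0.592630,  e^(−rT) = 0.650163
E₀ = V₀·N(d₁) − D·e^(−rT)·N(d₂)
   = 373.4832·0.894918 − 269.2688·0.650163·0.592630 = 230.485879
B₀ = V₀ − E₀ = 373.4832 − 230.485879 = 142.997321

B0=142.9973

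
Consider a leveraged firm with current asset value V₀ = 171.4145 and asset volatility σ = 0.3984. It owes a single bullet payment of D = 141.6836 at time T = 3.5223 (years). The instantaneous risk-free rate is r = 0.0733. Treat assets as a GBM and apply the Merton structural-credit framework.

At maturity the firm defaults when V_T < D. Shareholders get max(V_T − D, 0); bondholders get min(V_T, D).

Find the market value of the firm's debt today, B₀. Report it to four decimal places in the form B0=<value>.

d₁ = [ln(V₀/D) + (r + σ²/2)T] / (σ√T)
   = [ln(171.4145/141.6836) + (0.0733 + 0.5·0.3984²)·3.5223] / (0.3984·√3.5223)
   = [0.190488 + 0.537719] / 0.747709 = 0.973918
d₂ = d₁ − σ√T = 0.973918 − 0.747709 = 0.226209
N(d₁) = 0.834951,  N(d₂) = 0.589481,  e^(−rT) = 0.772453
E₀ = V₀·N(d₁) − D·e^(−rT)·N(d₂)
   = 171.4145·0.834951 − 141.6836·0.772453·0.589481 = 78.607730
B₀ = V₀ − E₀ = 171.4145 − 78.607730 = 92.806770

B0=92.8068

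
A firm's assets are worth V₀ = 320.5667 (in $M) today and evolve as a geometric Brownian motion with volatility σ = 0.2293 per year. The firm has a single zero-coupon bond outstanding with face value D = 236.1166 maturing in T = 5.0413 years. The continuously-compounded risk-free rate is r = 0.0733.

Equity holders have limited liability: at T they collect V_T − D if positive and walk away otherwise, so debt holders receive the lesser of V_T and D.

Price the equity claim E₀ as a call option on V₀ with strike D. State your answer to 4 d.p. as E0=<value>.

E0=162.5066

d₁ = [ln(V₀/D) + (r + σ²/2)T] / (σ√T)
   = [ln(320.5667/236.1166) + (0.0733 + 0.5·0.2293²)·5.0413] / (0.2293·√5.0413)
   = [0.305765 + 0.502059] / 0.514844 = 1.569067
d₂ = d₁ − σ√T = 1.569067 − 0.514844 = 1.054223
N(d₁) = 0.941684,  N(d₂) = 0.854110,  e^(−rT) = 0.691061
E₀ = V₀·N(d₁) − D·e^(−rT)·N(d₂)
   = 320.5667·0.941684 − 236.1166·0.691061·0.854110 = 162.506588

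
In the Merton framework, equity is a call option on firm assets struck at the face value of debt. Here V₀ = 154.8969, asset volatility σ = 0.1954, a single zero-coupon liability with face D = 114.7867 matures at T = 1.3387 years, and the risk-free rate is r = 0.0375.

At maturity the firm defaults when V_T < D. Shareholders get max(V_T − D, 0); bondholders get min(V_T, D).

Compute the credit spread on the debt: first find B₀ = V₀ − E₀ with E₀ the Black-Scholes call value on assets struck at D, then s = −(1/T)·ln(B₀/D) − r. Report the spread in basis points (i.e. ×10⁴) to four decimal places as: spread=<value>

d₁ = [ln(V₀/D) + (r + σ²/2)T] / (σ√T)
   = [ln(154.8969/114.7867) + (0.0375 + 0.5·0.1954²)·1.3387] / (0.1954·√1.3387)
   = [0.299684 + 0.075758] / 0.226082 = 1.660644
d₂ = d₁ − σ√T = 1.660644 − 0.226082 = 1.434562
N(d₁) = 0.951608,  N(d₂) = 0.924294,  e^(−rT) = 0.951038
E₀ = V₀·N(d₁) − D·e^(−rT)·N(d₂)
   = 154.8969·0.951608 − 114.7867·0.951038·0.924294 = 46.499099
B₀ = V₀ − E₀ = 154.8969 − 46.499099 = 108.397801
spread = −(1/T)·ln(B₀/D) − r = −(1/1.3387)·ln(108.397801/114.7867) − 0.0375 = 0.00527868
in basis points: 0.00527868 × 10⁴ = 52.7868 bp

spread=52.7868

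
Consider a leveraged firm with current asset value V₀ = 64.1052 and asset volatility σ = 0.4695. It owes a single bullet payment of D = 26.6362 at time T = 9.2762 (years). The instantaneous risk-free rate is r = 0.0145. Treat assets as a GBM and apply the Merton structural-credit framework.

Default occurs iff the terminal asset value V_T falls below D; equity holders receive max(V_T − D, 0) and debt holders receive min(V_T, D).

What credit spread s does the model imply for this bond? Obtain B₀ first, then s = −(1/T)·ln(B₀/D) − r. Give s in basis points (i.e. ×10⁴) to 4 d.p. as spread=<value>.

d₁ = [ln(V₀/D) + (r + σ²/2)T] / (σ√T)
   = [ln(64.1052/26.6362) + (0.0145 + 0.5·0.4695²)·9.2762] / (0.4695·√9.2762)
   = [0.878254 + 1.156882] / 1.429949 = 1.423223
d₂ = d₁ − σ√T = 1.423223 − 1.429949 = -0.006726
N(d₁) = 0.922664,  N(d₂) = 0.497317,  e^(−rT) = 0.874149
E₀ = V₀·N(d₁) − D·e^(−rT)·N(d₂)
   = 64.1052·0.922664 − 26.6362·0.874149·0.497317 = 47.568057
B₀ = V₀ − E₀ = 64.1052 − 47.568057 = 16.537143
spread = −(1/T)·ln(B₀/D) − r = −(1/9.2762)·ln(16.537143/26.6362) − 0.0145 = 0.03688551
in basis points: 0.03688551 × 10⁴ = 368.8551 bp

spread=368.8551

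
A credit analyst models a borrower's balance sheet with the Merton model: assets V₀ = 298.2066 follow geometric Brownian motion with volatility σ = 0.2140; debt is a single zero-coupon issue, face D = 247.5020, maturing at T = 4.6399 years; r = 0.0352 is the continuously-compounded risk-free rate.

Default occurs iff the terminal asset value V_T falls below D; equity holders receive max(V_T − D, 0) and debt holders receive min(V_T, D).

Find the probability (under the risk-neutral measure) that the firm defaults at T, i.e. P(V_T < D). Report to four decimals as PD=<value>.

d₁ = [ln(V₀/D) + (r + σ²/2)T] / (σ√T)
   = [ln(298.2066/247.5020) + (0.0352 + 0.5·0.2140²)·4.6399] / (0.2140·√4.6399)
   = [0.186368 + 0.269569] / 0.460965 = 0.989092
d₂ = d₁ − σ√T = 0.989092 − 0.460965 = 0.528127
risk-neutral PD = N(−d₂) = N(-0.528127) = 0.298706

PD=0.2987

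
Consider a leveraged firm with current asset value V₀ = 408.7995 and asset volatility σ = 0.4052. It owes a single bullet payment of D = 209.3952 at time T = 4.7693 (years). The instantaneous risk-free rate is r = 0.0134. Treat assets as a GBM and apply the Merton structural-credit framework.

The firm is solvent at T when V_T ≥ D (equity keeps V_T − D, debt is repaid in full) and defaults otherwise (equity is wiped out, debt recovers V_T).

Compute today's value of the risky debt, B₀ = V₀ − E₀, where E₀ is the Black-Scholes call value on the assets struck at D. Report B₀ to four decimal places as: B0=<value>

B0=169.3790

d₁ = [ln(V₀/D) + (r + σ²/2)T] / (σ√T)
   = [ln(408.7995/209.3952) + (0.0134 + 0.5·0.4052²)·4.7693] / (0.4052·√4.7693)
   = [0.669001 + 0.455437] / 0.884905 = 1.270688
d₂ = d₁ − σ√T = 1.270688 − 0.884905 = 0.385783
N(d₁) = 0.898080,  N(d₂) = 0.650171,  e^(−rT) = 0.938091
E₀ = V₀·N(d₁) − D·e^(−rT)·N(d₂)
   = 408.7995·0.898080 − 209.3952·0.938091·0.650171 = 239.420488
B₀ = V₀ − E₀ = 408.7995 − 239.420488 = 169.379012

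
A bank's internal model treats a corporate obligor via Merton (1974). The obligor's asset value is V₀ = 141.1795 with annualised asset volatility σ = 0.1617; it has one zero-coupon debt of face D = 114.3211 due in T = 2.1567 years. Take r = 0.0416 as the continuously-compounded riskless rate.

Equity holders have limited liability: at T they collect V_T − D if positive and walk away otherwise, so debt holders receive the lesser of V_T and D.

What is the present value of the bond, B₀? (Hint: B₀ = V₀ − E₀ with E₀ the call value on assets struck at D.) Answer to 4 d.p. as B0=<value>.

d₁ = [ln(V₀/D) + (r + σ²/2)T] / (σ√T)
   = [ln(141.1795/114.3211) + (0.0416 + 0.5·0.1617²)·2.1567] / (0.1617·√2.1567)
   = [0.211021 + 0.117914] / 0.237468 = 1.385178
d₂ = d₁ − σ√T = 1.385178 − 0.237468 = 1.147710
N(d₁) = 0.917001,  N(d₂) = 0.874456,  e^(−rT) = 0.914188
E₀ = V₀·N(d₁) − D·e^(−rT)·N(d₂)
   = 141.1795·0.917001 − 114.3211·0.914188·0.874456 = 38.071472
B₀ = V₀ − E₀ = 141.1795 − 38.071472 = 103.108028

B0=103.1080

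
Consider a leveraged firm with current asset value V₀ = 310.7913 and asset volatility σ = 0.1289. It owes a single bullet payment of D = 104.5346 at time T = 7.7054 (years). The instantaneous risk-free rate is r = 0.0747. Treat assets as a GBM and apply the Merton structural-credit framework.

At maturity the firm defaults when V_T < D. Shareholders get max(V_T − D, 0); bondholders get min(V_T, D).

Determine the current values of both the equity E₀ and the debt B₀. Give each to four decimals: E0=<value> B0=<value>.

d₁ = [ln(V₀/D) + (r + σ²/2)T] / (σ√T)
   = [ln(310.7913/104.5346) + (0.0747 + 0.5·0.1289²)·7.7054] / (0.1289·√7.7054)
   = [1.089604 + 0.639607] / 0.357808 = 4.832783
d₂ = d₁ − σ√T = 4.832783 − 0.357808 = 4.474975
N(d₁) = 0.999999,  N(d₂) = 0.999996,  e^(−rT) = 0.562371
E₀ = V₀·N(d₁) − D·e^(−rT)·N(d₂)
   = 310.7913·0.999999 − 104.5346·0.562371·0.999996 = 252.004081
B₀ = V₀ − E₀ = 310.7913 − 252.004081 = 58.787219

E0=252.0041 B0=58.7872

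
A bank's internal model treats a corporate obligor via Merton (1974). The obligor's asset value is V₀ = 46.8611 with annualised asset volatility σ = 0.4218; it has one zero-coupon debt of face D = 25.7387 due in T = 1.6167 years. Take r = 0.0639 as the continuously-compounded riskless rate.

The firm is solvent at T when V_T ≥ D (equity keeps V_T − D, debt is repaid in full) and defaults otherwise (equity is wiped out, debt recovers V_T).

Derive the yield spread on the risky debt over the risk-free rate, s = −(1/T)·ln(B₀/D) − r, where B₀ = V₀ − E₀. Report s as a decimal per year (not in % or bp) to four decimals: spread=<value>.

spread=0.0208

d₁ = [ln(V₀/D) + (r + σ²/2)T] / (σ√T)
   = [ln(46.8611/25.7387) + (0.0639 + 0.5·0.4218²)·1.6167] / (0.4218·√1.6167)
   = [0.599192 + 0.247125] / 0.536317 = 1.578018
d₂ = d₁ − σ√T = 1.578018 − 0.536317 = 1.041701
N(d₁) = 0.942719,  N(d₂) = 0.851225,  e^(−rT) = 0.901850
E₀ = V₀·N(d₁) − D·e^(−rT)·N(d₂)
   = 46.8611·0.942719 − 25.7387·0.901850·0.851225 = 24.417850
B₀ = V₀ − E₀ = 46.8611 − 24.417850 = 22.443250
spread = −(1/T)·ln(B₀/D) − r = −(1/1.6167)·ln(22.443250/25.7387) − 0.0639 = 0.02084410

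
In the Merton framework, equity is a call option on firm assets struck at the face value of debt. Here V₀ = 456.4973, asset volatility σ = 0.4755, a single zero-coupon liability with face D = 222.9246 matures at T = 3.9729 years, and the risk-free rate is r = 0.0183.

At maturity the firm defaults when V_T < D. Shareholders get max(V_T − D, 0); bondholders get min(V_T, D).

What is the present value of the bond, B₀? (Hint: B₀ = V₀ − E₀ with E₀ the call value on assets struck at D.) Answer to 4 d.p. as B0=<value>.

d₁ = [ln(V₀/D) + (r + σ²/2)T] / (σ√T)
   = [ln(456.4973/222.9246) + (0.0183 + 0.5·0.4755²)·3.9729] / (0.4755·√3.9729)
   = [0.716749 + 0.521841] / 0.947773 = 1.306843
d₂ = d₁ − σ√T = 1.306843 − 0.947773 = 0.359070
N(d₁) = 0.904367,  N(d₂) = 0.640228,  e^(−rT) = 0.929876
E₀ = V₀·N(d₁) − D·e^(−rT)·N(d₂)
   = 456.4973·0.904367 − 222.9246·0.929876·0.640228 = 280.126665
B₀ = V₀ − E₀ = 456.4973 − 280.126665 = 176.370635

B0=176.3706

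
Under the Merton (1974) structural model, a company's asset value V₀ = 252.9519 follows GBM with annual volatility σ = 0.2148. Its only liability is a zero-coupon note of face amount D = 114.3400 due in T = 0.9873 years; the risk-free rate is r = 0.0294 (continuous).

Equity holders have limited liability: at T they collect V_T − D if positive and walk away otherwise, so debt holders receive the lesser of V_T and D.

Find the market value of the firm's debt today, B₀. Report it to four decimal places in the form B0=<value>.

B0=111.0683

d₁ = [ln(V₀/D) + (r + σ²/2)T] / (σ√T)
   = [ln(252.9519/114.3400) + (0.0294 + 0.5·0.2148²)·0.9873] / (0.2148·√0.9873)
   = [0.794023 + 0.051803] / 0.213432 = 3.962983
d₂ = d₁ − σ√T = 3.962983 − 0.213432 = 3.749551
N(d₁) = 0.999963,  N(d₂) = 0.999911,  e^(−rT) = 0.971391
E₀ = V₀·N(d₁) − D·e^(−rT)·N(d₂)
   = 252.9519·0.999963 − 114.3400·0.971391·0.999911 = 141.883575
B₀ = V₀ − E₀ = 252.9519 − 141.883575 = 111.068325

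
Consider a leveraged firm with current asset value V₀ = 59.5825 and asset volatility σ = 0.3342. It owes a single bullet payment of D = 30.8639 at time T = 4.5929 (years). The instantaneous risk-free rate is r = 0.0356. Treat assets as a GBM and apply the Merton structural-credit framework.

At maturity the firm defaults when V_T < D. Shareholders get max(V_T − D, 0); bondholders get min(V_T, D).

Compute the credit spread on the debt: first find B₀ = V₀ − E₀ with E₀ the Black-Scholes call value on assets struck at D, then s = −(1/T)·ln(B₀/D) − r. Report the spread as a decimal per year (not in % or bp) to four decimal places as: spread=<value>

spread=0.0146

d₁ = [ln(V₀/D) + (r + σ²/2)T] / (σ√T)
   = [ln(59.5825/30.8639) + (0.0356 + 0.5·0.3342²)·4.5929] / (0.3342·√4.5929)
   = [0.657775 + 0.419997] / 0.716226 = 1.504793
d₂ = d₁ − σ√T = 1.504793 − 0.716226 = 0.788567
N(d₁) = 0.933811,  N(d₂) = 0.784818,  e^(−rT) = 0.849160
E₀ = V₀·N(d₁) − D·e^(−rT)·N(d₂)
   = 59.5825·0.933811 − 30.8639·0.849160·0.784818 = 35.070003
B₀ = V₀ − E₀ = 59.5825 − 35.070003 = 24.512497
spread = −(1/T)·ln(B₀/D) − r = −(1/4.5929)·ln(24.512497/30.8639) − 0.0356 = 0.01456529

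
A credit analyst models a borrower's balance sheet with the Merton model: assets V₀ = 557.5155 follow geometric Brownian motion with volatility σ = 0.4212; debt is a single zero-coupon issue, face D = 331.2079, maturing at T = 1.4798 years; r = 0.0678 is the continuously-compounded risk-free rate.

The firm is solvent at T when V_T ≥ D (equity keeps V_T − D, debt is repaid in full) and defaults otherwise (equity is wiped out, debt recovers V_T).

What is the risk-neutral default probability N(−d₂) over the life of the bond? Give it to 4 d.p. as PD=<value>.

d₁ = [ln(V₀/D) + (r + σ²/2)T] / (σ√T)
   = [ln(557.5155/331.2079) + (0.0678 + 0.5·0.4212²)·1.4798] / (0.4212·√1.4798)
   = [0.520744 + 0.231596] / 0.512377 = 1.468331
d₂ = d₁ − σ√T = 1.468331 − 0.512377 = 0.955954
risk-neutral PD = N(−d₂) = N(-0.955954) = 0.169548

PD=0.1695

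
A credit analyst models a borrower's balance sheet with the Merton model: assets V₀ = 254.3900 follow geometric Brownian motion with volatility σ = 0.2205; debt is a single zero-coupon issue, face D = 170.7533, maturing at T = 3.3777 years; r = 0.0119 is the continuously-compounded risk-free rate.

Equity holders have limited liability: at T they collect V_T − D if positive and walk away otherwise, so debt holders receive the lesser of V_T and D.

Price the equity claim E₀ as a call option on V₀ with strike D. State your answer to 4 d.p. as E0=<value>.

d₁ = [ln(V₀/D) + (r + σ²/2)T] / (σ√T)
   = [ln(254.3900/170.7533) + (0.0119 + 0.5·0.2205²)·3.3777] / (0.2205·√3.3777)
   = [0.398649 + 0.122307] / 0.405246 = 1.285528
d₂ = d₁ − σ√T = 1.285528 − 0.405246 = 0.880282
N(d₁) = 0.900696,  N(d₂) = 0.810647,  e^(−rT) = 0.960602
E₀ = V₀·N(d₁) − D·e^(−rT)·N(d₂)
   = 254.3900·0.900696 − 170.7533·0.960602·0.810647 = 96.160921

E0=96.1609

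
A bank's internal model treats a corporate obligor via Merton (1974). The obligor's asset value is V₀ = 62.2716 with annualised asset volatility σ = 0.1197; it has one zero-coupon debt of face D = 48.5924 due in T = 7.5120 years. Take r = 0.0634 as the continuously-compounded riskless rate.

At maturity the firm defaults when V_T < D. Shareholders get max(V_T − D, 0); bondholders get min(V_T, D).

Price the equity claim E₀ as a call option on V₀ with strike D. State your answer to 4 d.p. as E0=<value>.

E0=32.1580

d₁ = [ln(V₀/D) + (r + σ²/2)T] / (σ√T)
   = [ln(62.2716/48.5924) + (0.0634 + 0.5·0.1197²)·7.5120] / (0.1197·√7.5120)
   = [0.248038 + 0.530077] / 0.328074 = 2.371767
d₂ = d₁ − σ√T = 2.371767 − 0.328074 = 2.043693
N(d₁) = 0.991148,  N(d₂) = 0.979508,  e^(−rT) = 0.621101
E₀ = V₀·N(d₁) − D·e^(−rT)·N(d₂)
   = 62.2716·0.991148 − 48.5924·0.621101·0.979508 = 32.158047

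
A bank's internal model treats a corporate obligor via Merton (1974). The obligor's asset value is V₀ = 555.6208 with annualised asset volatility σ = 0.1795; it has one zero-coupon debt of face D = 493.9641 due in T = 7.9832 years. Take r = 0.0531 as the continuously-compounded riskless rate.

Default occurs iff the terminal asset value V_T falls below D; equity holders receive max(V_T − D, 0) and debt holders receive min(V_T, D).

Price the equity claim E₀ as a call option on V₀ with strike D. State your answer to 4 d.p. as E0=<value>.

E0=247.7201

d₁ = [ln(V₀/D) + (r + σ²/2)T] / (σ√T)
   = [ln(555.6208/493.9641) + (0.0531 + 0.5·0.1795²)·7.9832] / (0.1795·√7.9832)
   = [0.117623 + 0.552518] / 0.507169 = 1.321337
d₂ = d₁ − σ√T = 1.321337 − 0.507169 = 0.814168
N(d₁) = 0.906805,  N(d₂) = 0.792226,  e^(−rT) = 0.654484
E₀ = V₀·N(d₁) − D·e^(−rT)·N(d₂)
   = 555.6208·0.906805 − 493.9641·0.654484·0.792226 = 247.720067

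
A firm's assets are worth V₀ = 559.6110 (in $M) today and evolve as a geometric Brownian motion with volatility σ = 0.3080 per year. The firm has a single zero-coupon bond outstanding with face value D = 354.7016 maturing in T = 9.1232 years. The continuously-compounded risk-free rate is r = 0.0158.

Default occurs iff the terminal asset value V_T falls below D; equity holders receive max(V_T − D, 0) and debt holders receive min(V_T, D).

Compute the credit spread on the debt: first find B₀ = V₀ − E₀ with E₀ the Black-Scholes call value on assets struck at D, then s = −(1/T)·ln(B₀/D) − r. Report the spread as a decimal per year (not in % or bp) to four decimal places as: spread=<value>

d₁ = [ln(V₀/D) + (r + σ²/2)T] / (σ√T)
   = [ln(559.6110/354.7016) + (0.0158 + 0.5·0.3080²)·9.1232] / (0.3080·√9.1232)
   = [0.455965 + 0.576878] / 0.930303 = 1.110223
d₂ = d₁ − σ√T = 1.110223 − 0.930303 = 0.179920
N(d₁) = 0.866548,  N(d₂) = 0.571392,  e^(−rT) = 0.865761
E₀ = V₀·N(d₁) − D·e^(−rT)·N(d₂)
   = 559.6110·0.866548 − 354.7016·0.865761·0.571392 = 309.463047
B₀ = V₀ − E₀ = 559.6110 − 309.463047 = 250.147953
spread = −(1/T)·ln(B₀/D) − r = −(1/9.1232)·ln(250.147953/354.7016) − 0.0158 = 0.02247871

spread=0.0225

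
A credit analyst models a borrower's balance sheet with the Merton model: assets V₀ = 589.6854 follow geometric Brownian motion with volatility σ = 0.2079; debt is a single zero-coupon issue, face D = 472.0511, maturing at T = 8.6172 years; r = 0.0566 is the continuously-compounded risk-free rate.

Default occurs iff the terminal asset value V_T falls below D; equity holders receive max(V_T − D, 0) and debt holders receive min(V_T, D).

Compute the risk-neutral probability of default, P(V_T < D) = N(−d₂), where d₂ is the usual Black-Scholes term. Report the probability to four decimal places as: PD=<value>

PD=0.1953

d₁ = [ln(V₀/D) + (r + σ²/2)T] / (σ√T)
   = [ln(589.6854/472.0511) + (0.0566 + 0.5·0.2079²)·8.6172] / (0.2079·√8.6172)
   = [0.222502 + 0.673962] / 0.610292 = 1.468910
d₂ = d₁ − σ√T = 1.468910 − 0.610292 = 0.858618
risk-neutral PD = N(−d₂) = N(-0.858618) = 0.195276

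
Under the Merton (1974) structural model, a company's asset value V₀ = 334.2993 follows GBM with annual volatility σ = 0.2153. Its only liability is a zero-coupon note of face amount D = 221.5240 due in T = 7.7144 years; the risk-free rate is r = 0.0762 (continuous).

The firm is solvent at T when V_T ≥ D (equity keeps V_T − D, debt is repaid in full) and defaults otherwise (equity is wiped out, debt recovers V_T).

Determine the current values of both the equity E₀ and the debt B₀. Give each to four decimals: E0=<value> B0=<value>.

d₁ = [ln(V₀/D) + (r + σ²/2)T] / (σ√T)
   = [ln(334.2993/221.5240) + (0.0762 + 0.5·0.2153²)·7.7144] / (0.2153·√7.7144)
   = [0.411506 + 0.766634] / 0.597992 = 1.970161
d₂ = d₁ − σ√T = 1.970161 − 0.597992 = 1.372170
N(d₁) = 0.975590,  N(d₂) = 0.914995,  e^(−rT) = 0.555527
E₀ = V₀·N(d₁) − D·e^(−rT)·N(d₂)
   = 334.2993·0.975590 − 221.5240·0.555527·0.914995 = 213.537393
B₀ = V₀ − E₀ = 334.2993 − 213.537393 = 120.761907

E0=213.5374 B0=120.7619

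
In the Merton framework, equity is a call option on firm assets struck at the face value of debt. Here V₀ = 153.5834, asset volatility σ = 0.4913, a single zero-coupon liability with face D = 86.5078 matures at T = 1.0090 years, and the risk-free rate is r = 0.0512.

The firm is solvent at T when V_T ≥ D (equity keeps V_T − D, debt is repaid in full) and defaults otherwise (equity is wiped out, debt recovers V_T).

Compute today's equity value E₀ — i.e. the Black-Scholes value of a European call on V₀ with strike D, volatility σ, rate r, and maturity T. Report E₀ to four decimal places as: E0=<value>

d₁ = [ln(V₀/D) + (r + σ²/2)T] / (σ√T)
   = [ln(153.5834/86.5078) + (0.0512 + 0.5·0.4913²)·1.0090] / (0.4913·√1.0090)
   = [0.574009 + 0.173435] / 0.493506 = 1.514559
d₂ = d₁ − σ√T = 1.514559 − 0.493506 = 1.021053
N(d₁) = 0.935058,  N(d₂) = 0.846385,  e^(−rT) = 0.949651
E₀ = V₀·N(d₁) − D·e^(−rT)·N(d₂)
   = 153.5834·0.935058 − 86.5078·0.949651·0.846385 = 74.076947

E0=74.0769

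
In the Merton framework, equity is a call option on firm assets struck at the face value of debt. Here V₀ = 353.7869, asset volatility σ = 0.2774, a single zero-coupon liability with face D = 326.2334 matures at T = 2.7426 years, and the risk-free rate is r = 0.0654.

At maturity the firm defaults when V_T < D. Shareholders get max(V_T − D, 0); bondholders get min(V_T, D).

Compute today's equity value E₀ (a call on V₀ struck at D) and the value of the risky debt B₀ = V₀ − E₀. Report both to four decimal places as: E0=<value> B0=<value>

E0=106.1565 B0=247.6304

d₁ = [ln(V₀/D) + (r + σ²/2)T] / (σ√T)
   = [ln(353.7869/326.2334) + (0.0654 + 0.5·0.2774²)·2.7426] / (0.2774·√2.7426)
   = [0.081082 + 0.284889] / 0.459397 = 0.796633
d₂ = d₁ − σ√T = 0.796633 − 0.459397 = 0.337236
N(d₁) = 0.787168,  N(d₂) = 0.632031,  e^(−rT) = 0.835800
E₀ = V₀·N(d₁) − D·e^(−rT)·N(d₂)
   = 353.7869·0.787168 − 326.2334·0.835800·0.632031 = 106.156509
B₀ = V₀ − E₀ = 353.7869 − 106.156509 = 247.630391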